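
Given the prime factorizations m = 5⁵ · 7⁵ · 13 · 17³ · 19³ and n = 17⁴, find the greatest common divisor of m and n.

4913

min exponent per shared prime: 17³ = 4913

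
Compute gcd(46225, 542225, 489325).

46225 = 5² · 43²; 542225 = 5² · 23² · 41; 489325 = 5² · 23² · 37
gcd takes min exponent of each prime: 5² = 25

25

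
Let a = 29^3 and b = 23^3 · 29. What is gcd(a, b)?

min exponent per shared prime: 29 = 29

29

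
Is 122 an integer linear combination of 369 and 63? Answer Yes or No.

No

gcd(369, 63): 369 = 5·63 + 54; 63 = 1·54 + 9; 54 = 6·9 + 0 → 9
9 does not divide 122, so a solution does not exist.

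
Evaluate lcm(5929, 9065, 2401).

5929 = 7² · 11²; 9065 = 5 · 7² · 37; 2401 = 7⁴
lcm takes max exponent of each prime: 5 · 7⁴ · 11² · 37 = 53746385

53746385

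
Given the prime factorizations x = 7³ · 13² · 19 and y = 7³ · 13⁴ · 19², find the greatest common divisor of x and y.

1101373

min exponent per shared prime: 7³ · 13² · 19 = 1101373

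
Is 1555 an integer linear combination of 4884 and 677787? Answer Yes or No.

No

By Bézout, 4884p + 677787q = 1555 has integer solutions iff gcd(4884, 677787) | 1555.
Euclid: 677787 = 138·4884 + 3795; 4884 = 1·3795 + 1089; 3795 = 3·1089 + 528; 1089 = 2·528 + 33; 528 = 16·33 + 0. gcd = 33; 1555 mod 33 = 4. No.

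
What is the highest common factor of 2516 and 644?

4

Euclid: 2516 = 3·644 + 584; 644 = 1·584 + 60; 584 = 9·60 + 44; 60 = 1·44 + 16; 44 = 2·16 + 12; 16 = 1·12 + 4; 12 = 3·4 + 0. Last nonzero remainder: 4.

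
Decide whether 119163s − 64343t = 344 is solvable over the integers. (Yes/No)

Yes

gcd(119163, 64343): 119163 = 1·64343 + 54820; 64343 = 1·54820 + 9523; 54820 = 5·9523 + 7205; 9523 = 1·7205 + 2318; 7205 = 3·2318 + 251; 2318 = 9·251 + 59; 251 = 4·59 + 15; 59 = 3·15 + 14; 15 = 1·14 + 1; 14 = 14·1 + 0 → 1
1 divides 344, so a solution exists.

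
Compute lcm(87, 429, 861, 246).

87 = 3 · 29; 429 = 3 · 11 · 13; 861 = 3 · 7 · 41; 246 = 2 · 3 · 41
lcm takes max exponent of each prime: 2 · 3 · 7 · 11 · 13 · 29 · 41 = 7141134

7141134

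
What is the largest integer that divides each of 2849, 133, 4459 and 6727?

gcd(2849, 133): 2849 = 21·133 + 56; 133 = 2·56 + 21; 56 = 2·21 + 14; 21 = 1·14 + 7; 14 = 2·7 + 0 → 7
gcd(7, 4459): 4459 = 637·7 + 0 → 7
gcd(7, 6727): 6727 = 961·7 + 0 → 7

7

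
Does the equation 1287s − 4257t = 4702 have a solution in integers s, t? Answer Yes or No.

gcd(1287, 4257): 4257 = 3·1287 + 396; 1287 = 3·396 + 99; 396 = 4·99 + 0 → 99
99 does not divide 4702, so a solution does not exist.

No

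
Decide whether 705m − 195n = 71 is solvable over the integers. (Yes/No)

No

By Bézout, 705m − 195n = 71 has integer solutions iff gcd(705, 195) | 71.
Euclid: 705 = 3·195 + 120; 195 = 1·120 + 75; 120 = 1·75 + 45; 75 = 1·45 + 30; 45 = 1·30 + 15; 30 = 2·15 + 0. gcd = 15; 71 mod 15 = 11. No.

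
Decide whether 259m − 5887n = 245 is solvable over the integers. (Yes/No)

Yes

gcd(259, 5887): 5887 = 22·259 + 189; 259 = 1·189 + 70; 189 = 2·70 + 49; 70 = 1·49 + 21; 49 = 2·21 + 7; 21 = 3·7 + 0 → 7
7 divides 245, so a solution exists.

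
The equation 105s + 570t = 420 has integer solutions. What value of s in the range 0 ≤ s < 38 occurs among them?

4

gcd(105, 570) = 15 (Euclid: 570 = 5·105 + 45; 105 = 2·45 + 15; 45 = 3·15 + 0), and 15 | 420.
Extended Euclid: 105·(11) + 570·(-2) = 15. Scale by 28: s₀ = 308.
General solution s = s₀ + 38k; reducing mod 38 gives s = 4 (and t = 0).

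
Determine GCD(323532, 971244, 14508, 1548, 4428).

36

gcd(323532, 971244): 971244 = 3·323532 + 648; 323532 = 499·648 + 180; 648 = 3·180 + 108; 180 = 1·108 + 72; 108 = 1·72 + 36; 72 = 2·36 + 0 → 36
gcd(36, 14508): 14508 = 403·36 + 0 → 36
gcd(36, 1548): 1548 = 43·36 + 0 → 36
gcd(36, 4428): 4428 = 123·36 + 0 → 36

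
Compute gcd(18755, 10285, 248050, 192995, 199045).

605

18755 = 5 · 11² · 31; 10285 = 5 · 11² · 17; 248050 = 2 · 5² · 11² · 41; 192995 = 5 · 11³ · 29; 199045 = 5 · 7 · 11² · 47
gcd takes min exponent of each prime: 5 · 11² = 605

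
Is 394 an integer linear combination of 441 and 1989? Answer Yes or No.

No

By Bézout, 441p + 1989q = 394 has integer solutions iff gcd(441, 1989) | 394.
Euclid: 1989 = 4·441 + 225; 441 = 1·225 + 216; 225 = 1·216 + 9; 216 = 24·9 + 0. gcd = 9; 394 mod 9 = 7. No.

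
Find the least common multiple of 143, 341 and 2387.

31031

143 = 11 · 13; 341 = 11 · 31; 2387 = 7 · 11 · 31
lcm takes max exponent of each prime: 7 · 11 · 13 · 31 = 31031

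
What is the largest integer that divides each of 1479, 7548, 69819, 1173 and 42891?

51

gcd(1479, 7548): 7548 = 5·1479 + 153; 1479 = 9·153 + 102; 153 = 1·102 + 51; 102 = 2·51 + 0 → 51
gcd(51, 69819): 69819 = 1369·51 + 0 → 51
gcd(51, 1173): 1173 = 23·51 + 0 → 51
gcd(51, 42891): 42891 = 841·51 + 0 → 51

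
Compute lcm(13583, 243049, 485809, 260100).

17282315108700

13583 = 17² · 47; 243049 = 17² · 29²; 485809 = 17² · 41²; 260100 = 2² · 3² · 5² · 17²
lcm takes max exponent of each prime: 2² · 3² · 5² · 17² · 29² · 41² · 47 = 17282315108700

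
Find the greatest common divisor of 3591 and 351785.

133

Euclid: 351785 = 97·3591 + 3458; 3591 = 1·3458 + 133; 3458 = 26·133 + 0. Last nonzero remainder: 133.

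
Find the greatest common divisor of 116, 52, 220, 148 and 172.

4

gcd(116, 52): 116 = 2·52 + 12; 52 = 4·12 + 4; 12 = 3·4 + 0 → 4
gcd(4, 220): 220 = 55·4 + 0 → 4
gcd(4, 148): 148 = 37·4 + 0 → 4
gcd(4, 172): 172 = 43·4 + 0 → 4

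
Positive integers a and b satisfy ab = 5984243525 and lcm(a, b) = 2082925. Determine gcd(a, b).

gcd·lcm = product, so gcd = 5984243525/2082925 = 2873.

2873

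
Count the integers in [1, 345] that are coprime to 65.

65 = 5·13. Inclusion–exclusion on these primes:
345 − ⌊345/5⌋ − ⌊345/13⌋ + ⌊345/65⌋ = 255

255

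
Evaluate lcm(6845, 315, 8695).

6845 = 5 · 37²; 315 = 3² · 5 · 7; 8695 = 5 · 37 · 47
lcm takes max exponent of each prime: 3² · 5 · 7 · 37² · 47 = 20268045

20268045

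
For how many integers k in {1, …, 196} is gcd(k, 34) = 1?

92

34 = 2·17. Inclusion–exclusion on these primes:
196 − ⌊196/2⌋ − ⌊196/17⌋ + ⌊196/34⌋ = 92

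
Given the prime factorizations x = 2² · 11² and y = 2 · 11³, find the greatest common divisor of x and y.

242

min exponent per shared prime: 2 · 11² = 242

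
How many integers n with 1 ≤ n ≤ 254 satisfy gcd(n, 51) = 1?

51 = 3·17. Inclusion–exclusion on these primes:
254 − ⌊254/3⌋ − ⌊254/17⌋ + ⌊254/51⌋ = 160

160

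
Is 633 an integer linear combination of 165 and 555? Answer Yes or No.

By Bézout, 165p − 555q = 633 has integer solutions iff gcd(165, 555) | 633.
Euclid: 555 = 3·165 + 60; 165 = 2·60 + 45; 60 = 1·45 + 15; 45 = 3·15 + 0. gcd = 15; 633 mod 15 = 3. No.

No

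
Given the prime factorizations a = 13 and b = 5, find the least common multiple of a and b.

max exponent per prime: 5 · 13 = 65

65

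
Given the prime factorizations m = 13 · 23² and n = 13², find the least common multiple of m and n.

max exponent per prime: 13² · 23² = 89401

89401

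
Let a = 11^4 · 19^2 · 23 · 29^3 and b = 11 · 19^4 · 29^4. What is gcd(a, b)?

96848719

min exponent per shared prime: 11 · 19^2 · 29^3 = 96848719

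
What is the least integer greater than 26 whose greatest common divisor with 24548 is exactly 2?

gcd(x, 24548) = 2 forces 2 | x; write x = 2s. Then gcd(2s, 2·12274) = 2·gcd(s, 12274), so need gcd(s, 12274) = 1.
2s > 26 gives s ≥ 14. The least s ≥ 14 coprime to 12274 is 15, so x = 2·15 = 30.

30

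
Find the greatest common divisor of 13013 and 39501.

Euclid: 39501 = 3·13013 + 462; 13013 = 28·462 + 77; 462 = 6·77 + 0. Last nonzero remainder: 77.

77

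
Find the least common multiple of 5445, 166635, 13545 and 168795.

26877059055

5445 = 3² · 5 · 11²; 166635 = 3² · 5 · 7 · 23²; 13545 = 3² · 5 · 7 · 43; 168795 = 3² · 5 · 11² · 31
lcm takes max exponent of each prime: 3² · 5 · 7 · 11² · 23² · 31 · 43 = 26877059055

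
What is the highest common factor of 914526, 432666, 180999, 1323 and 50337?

914526 = 2 · 3² · 23 · 47²; 432666 = 2 · 3² · 13 · 43²; 180999 = 3² · 7 · 13² · 17; 1323 = 3³ · 7²; 50337 = 3² · 7 · 17 · 47
gcd takes min exponent of each prime: 3² = 9

9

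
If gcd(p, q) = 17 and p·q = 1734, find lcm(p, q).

102

gcd·lcm = product, so lcm = 1734/17 = 102.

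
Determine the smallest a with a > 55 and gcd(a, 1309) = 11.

66

gcd(a, 1309) = 11 forces 11 | a; write a = 11s. Then gcd(11s, 11·119) = 11·gcd(s, 119), so need gcd(s, 119) = 1.
11s > 55 gives s ≥ 6. The least s ≥ 6 coprime to 119 is 6, so a = 11·6 = 66.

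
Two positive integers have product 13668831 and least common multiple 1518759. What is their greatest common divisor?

gcd·lcm = product, so gcd = 13668831/1518759 = 9.

9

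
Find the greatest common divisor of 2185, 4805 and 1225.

5

2185 = 5 · 19 · 23; 4805 = 5 · 31²; 1225 = 5² · 7²
gcd takes min exponent of each prime: 5 = 5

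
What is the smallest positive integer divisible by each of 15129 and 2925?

4916925

15129 = 3² · 41²; 2925 = 3² · 5² · 13
max exponents: 3² · 5² · 13 · 41² = 4916925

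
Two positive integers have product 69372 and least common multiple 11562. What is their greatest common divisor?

From gcd × lcm = uv: gcd = 69372 / 11562 = 6.

6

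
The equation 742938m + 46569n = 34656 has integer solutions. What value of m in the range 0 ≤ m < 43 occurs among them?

gcd(742938, 46569) = 1083 (Euclid: 742938 = 15·46569 + 44403; 46569 = 1·44403 + 2166; 44403 = 20·2166 + 1083; 2166 = 2·1083 + 0), and 1083 | 34656.
Extended Euclid: 742938·(21) + 46569·(-335) = 1083. Scale by 32: m₀ = 672.
General solution m = m₀ + 43t; reducing mod 43 gives m = 27 (and n = -430).

27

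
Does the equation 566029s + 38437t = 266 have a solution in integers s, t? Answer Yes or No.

gcd(566029, 38437): 566029 = 14·38437 + 27911; 38437 = 1·27911 + 10526; 27911 = 2·10526 + 6859; 10526 = 1·6859 + 3667; 6859 = 1·3667 + 3192; 3667 = 1·3192 + 475; 3192 = 6·475 + 342; 475 = 1·342 + 133; 342 = 2·133 + 76; 133 = 1·76 + 57; 76 = 1·57 + 19; 57 = 3·19 + 0 → 19
19 divides 266, so a solution exists.

Yes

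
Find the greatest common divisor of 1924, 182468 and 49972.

gcd(1924, 182468): 182468 = 94·1924 + 1612; 1924 = 1·1612 + 312; 1612 = 5·312 + 52; 312 = 6·52 + 0 → 52
gcd(52, 49972): 49972 = 961·52 + 0 → 52

52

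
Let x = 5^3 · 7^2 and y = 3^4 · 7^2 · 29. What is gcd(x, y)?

min exponent per shared prime: 7^2 = 49

49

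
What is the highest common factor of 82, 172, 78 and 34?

gcd(82, 172): 172 = 2·82 + 8; 82 = 10·8 + 2; 8 = 4·2 + 0 → 2
gcd(2, 78): 78 = 39·2 + 0 → 2
gcd(2, 34): 34 = 17·2 + 0 → 2

2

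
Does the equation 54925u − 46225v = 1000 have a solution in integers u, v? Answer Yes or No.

gcd(54925, 46225): 54925 = 1·46225 + 8700; 46225 = 5·8700 + 2725; 8700 = 3·2725 + 525; 2725 = 5·525 + 100; 525 = 5·100 + 25; 100 = 4·25 + 0 → 25
25 divides 1000, so a solution exists.

Yes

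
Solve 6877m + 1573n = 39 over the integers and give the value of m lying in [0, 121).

113

Reduce mod 1573: 6877m ≡ 39 (mod 1573). With g = gcd(6877, 1573) = 13 dividing 39, divide through: 529m ≡ 3 (mod 121).
Since gcd(529, 121) = 1, m ≡ 3·(529)⁻¹ ≡ 113 (mod 121). Smallest non-negative: 113.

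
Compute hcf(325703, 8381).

Euclid: 325703 = 38·8381 + 7225; 8381 = 1·7225 + 1156; 7225 = 6·1156 + 289; 1156 = 4·289 + 0. Last nonzero remainder: 289.

289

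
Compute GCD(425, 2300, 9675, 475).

425 = 5² · 17; 2300 = 2² · 5² · 23; 9675 = 3² · 5² · 43; 475 = 5² · 19
gcd takes min exponent of each prime: 5² = 25

25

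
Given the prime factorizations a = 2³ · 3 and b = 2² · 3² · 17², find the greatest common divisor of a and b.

12

min exponent per shared prime: 2² · 3 = 12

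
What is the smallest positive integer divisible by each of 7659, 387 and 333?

329337

lcm(7659, 387) = 7659·387/gcd = 2964033/9 = 329337
lcm(329337, 333) = 329337·333/gcd = 109669221/333 = 329337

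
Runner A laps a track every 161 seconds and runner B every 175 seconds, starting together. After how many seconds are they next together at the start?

gcd first: 175 = 1·161 + 14; 161 = 11·14 + 7; 14 = 2·7 + 0 → gcd = 7
lcm = 161·175/gcd = 28175/7 = 4025

4025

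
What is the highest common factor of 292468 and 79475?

292468 = 2² · 11 · 17² · 23
79475 = 5² · 11 · 17²
Common: 11 · 17² = 3179

3179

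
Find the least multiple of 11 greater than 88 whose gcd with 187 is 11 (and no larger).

gcd(t, 187) = 11 forces 11 | t; write t = 11s. Then gcd(11s, 11·17) = 11·gcd(s, 17), so need gcd(s, 17) = 1.
11s > 88 gives s ≥ 9. The least s ≥ 9 coprime to 17 is 9, so t = 11·9 = 99.

99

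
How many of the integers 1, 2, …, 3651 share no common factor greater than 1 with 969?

2171

Prime factors of 969: 3, 17, 19. Count integers ≤ 3651 divisible by none of them.
By inclusion–exclusion: 3651 − ⌊3651/3⌋ − ⌊3651/17⌋ − ⌊3651/19⌋ + ⌊3651/51⌋ + ⌊3651/57⌋ + ⌊3651/323⌋ − ⌊3651/969⌋ = 2171.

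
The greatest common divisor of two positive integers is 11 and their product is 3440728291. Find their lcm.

For any two positive integers, gcd × lcm equals their product. Hence lcm = 3440728291 / 11 = 312793481.

312793481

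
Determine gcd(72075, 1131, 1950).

3

72075 = 3 · 5² · 31²; 1131 = 3 · 13 · 29; 1950 = 2 · 3 · 5² · 13
gcd takes min exponent of each prime: 3 = 3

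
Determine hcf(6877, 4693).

6877 = 13 · 23²
4693 = 13 · 19²
Common: 13 = 13

13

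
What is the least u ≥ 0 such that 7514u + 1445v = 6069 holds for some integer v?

gcd(7514, 1445) = 289 (Euclid: 7514 = 5·1445 + 289; 1445 = 5·289 + 0), and 289 | 6069.
Extended Euclid: 7514·(1) + 1445·(-5) = 289. Scale by 21: u₀ = 21.
General solution u = u₀ + 5t; reducing mod 5 gives u = 1 (and v = -1).

1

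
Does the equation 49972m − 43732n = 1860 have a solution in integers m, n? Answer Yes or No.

No

gcd(49972, 43732): 49972 = 1·43732 + 6240; 43732 = 7·6240 + 52; 6240 = 120·52 + 0 → 52
52 does not divide 1860, so a solution does not exist.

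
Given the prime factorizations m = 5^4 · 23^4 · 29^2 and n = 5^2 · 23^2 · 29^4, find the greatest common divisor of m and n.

min exponent per shared prime: 5^2 · 23^2 · 29^2 = 11122225

11122225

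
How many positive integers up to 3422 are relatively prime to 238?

Prime factors of 238: 2, 7, 17. Count integers ≤ 3422 divisible by none of them.
By inclusion–exclusion: 3422 − ⌊3422/2⌋ − ⌊3422/7⌋ − ⌊3422/17⌋ + ⌊3422/14⌋ + ⌊3422/34⌋ + ⌊3422/119⌋ − ⌊3422/238⌋ = 1380.

1380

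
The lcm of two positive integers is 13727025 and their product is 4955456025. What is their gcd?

361

gcd·lcm = product, so gcd = 4955456025/13727025 = 361.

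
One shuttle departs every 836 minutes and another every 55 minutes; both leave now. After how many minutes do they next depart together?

4180

836 = 2² · 11 · 19; 55 = 5 · 11
max exponents: 2² · 5 · 11 · 19 = 4180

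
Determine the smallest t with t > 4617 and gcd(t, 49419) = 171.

4788

gcd(t, 49419) = 171 forces 171 | t; write t = 171s. Then gcd(171s, 171·289) = 171·gcd(s, 289), so need gcd(s, 289) = 1.
171s > 4617 gives s ≥ 28. The least s ≥ 28 coprime to 289 is 28, so t = 171·28 = 4788.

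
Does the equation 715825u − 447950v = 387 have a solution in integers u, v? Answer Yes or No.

gcd(715825, 447950): 715825 = 1·447950 + 267875; 447950 = 1·267875 + 180075; 267875 = 1·180075 + 87800; 180075 = 2·87800 + 4475; 87800 = 19·4475 + 2775; 4475 = 1·2775 + 1700; 2775 = 1·1700 + 1075; 1700 = 1·1075 + 625; 1075 = 1·625 + 450; 625 = 1·450 + 175; 450 = 2·175 + 100; 175 = 1·100 + 75; 100 = 1·75 + 25; 75 = 3·25 + 0 → 25
25 does not divide 387, so a solution does not exist.

No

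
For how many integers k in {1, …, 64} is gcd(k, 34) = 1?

34 = 2·17. Inclusion–exclusion on these primes:
64 − ⌊64/2⌋ − ⌊64/17⌋ + ⌊64/34⌋ = 30

30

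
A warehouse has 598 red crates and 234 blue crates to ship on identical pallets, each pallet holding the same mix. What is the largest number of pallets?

26

598 = 2 · 13 · 23
234 = 2 · 3² · 13
Common: 2 · 13 = 26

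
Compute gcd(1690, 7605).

845

Euclid: 7605 = 4·1690 + 845; 1690 = 2·845 + 0. Last nonzero remainder: 845.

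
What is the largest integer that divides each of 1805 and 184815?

5

1805 = 5 · 19²
184815 = 3³ · 5 · 37²
Common: 5 = 5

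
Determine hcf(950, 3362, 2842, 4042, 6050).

950 = 2 · 5² · 19; 3362 = 2 · 41²; 2842 = 2 · 7² · 29; 4042 = 2 · 43 · 47; 6050 = 2 · 5² · 11²
gcd takes min exponent of each prime: 2 = 2

2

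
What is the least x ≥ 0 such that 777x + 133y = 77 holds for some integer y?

9

gcd(777, 133) = 7 (Euclid: 777 = 5·133 + 112; 133 = 1·112 + 21; 112 = 5·21 + 7; 21 = 3·7 + 0), and 7 | 77.
Extended Euclid: 777·(6) + 133·(-35) = 7. Scale by 11: x₀ = 66.
General solution x = x₀ + 19t; reducing mod 19 gives x = 9 (and y = -52).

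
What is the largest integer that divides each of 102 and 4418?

2

Euclid: 4418 = 43·102 + 32; 102 = 3·32 + 6; 32 = 5·6 + 2; 6 = 3·2 + 0. Last nonzero remainder: 2.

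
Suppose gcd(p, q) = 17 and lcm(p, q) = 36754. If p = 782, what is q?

799

p·q = gcd·lcm = 17·36754 = 624818, so q = 624818/782 = 799.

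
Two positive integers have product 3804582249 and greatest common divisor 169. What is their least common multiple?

gcd·lcm = product, so lcm = 3804582249/169 = 22512321.

22512321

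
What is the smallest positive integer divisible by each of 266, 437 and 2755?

887110

266 = 2 · 7 · 19; 437 = 19 · 23; 2755 = 5 · 19 · 29
lcm takes max exponent of each prime: 2 · 5 · 7 · 19 · 23 · 29 = 887110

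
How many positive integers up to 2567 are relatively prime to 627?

Prime factors of 627: 3, 11, 19. Count integers ≤ 2567 divisible by none of them.
By inclusion–exclusion: 2567 − ⌊2567/3⌋ − ⌊2567/11⌋ − ⌊2567/19⌋ + ⌊2567/33⌋ + ⌊2567/57⌋ + ⌊2567/209⌋ − ⌊2567/627⌋ = 1474.

1474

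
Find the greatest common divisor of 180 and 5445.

45

180 = 2² · 3² · 5
5445 = 3² · 5 · 11²
Common: 3² · 5 = 45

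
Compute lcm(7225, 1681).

12145225

gcd first: 7225 = 4·1681 + 501; 1681 = 3·501 + 178; 501 = 2·178 + 145; 178 = 1·145 + 33; 145 = 4·33 + 13; 33 = 2·13 + 7; 13 = 1·7 + 6; 7 = 1·6 + 1; 6 = 6·1 + 0 → gcd = 1
lcm = 7225·1681/gcd = 12145225/1 = 12145225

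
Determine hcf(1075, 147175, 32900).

1075 = 5² · 43; 147175 = 5² · 7 · 29²; 32900 = 2² · 5² · 7 · 47
gcd takes min exponent of each prime: 5² = 25

25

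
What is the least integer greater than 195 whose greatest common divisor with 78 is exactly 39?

Multiples of 39 above 195: 39·6, 39·7, … . Need the cofactor coprime to 78/39 = 2.
Checking s = 6, 7, … the first with gcd(s, 2) = 1 is s = 7, giving 273.

273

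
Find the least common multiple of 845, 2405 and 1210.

845 = 5 · 13²; 2405 = 5 · 13 · 37; 1210 = 2 · 5 · 11²
lcm takes max exponent of each prime: 2 · 5 · 11² · 13² · 37 = 7566130

7566130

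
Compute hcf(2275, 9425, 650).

gcd(2275, 9425): 9425 = 4·2275 + 325; 2275 = 7·325 + 0 → 325
gcd(325, 650): 650 = 2·325 + 0 → 325

325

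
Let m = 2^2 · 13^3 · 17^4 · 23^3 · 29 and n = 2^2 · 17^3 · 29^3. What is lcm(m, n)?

max exponent per prime: 2^2 · 13^3 · 17^4 · 23^3 · 29^3 = 217802688118713724

217802688118713724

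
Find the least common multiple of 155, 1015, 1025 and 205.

6450325

lcm(155, 1015) = 155·1015/gcd = 157325/5 = 31465
lcm(31465, 1025) = 31465·1025/gcd = 32251625/5 = 6450325
lcm(6450325, 205) = 6450325·205/gcd = 1322316625/205 = 6450325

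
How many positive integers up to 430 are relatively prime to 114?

136

114 = 2·3·19. Inclusion–exclusion on these primes:
430 − ⌊430/2⌋ − ⌊430/3⌋ − ⌊430/19⌋ + ⌊430/6⌋ + ⌊430/38⌋ + ⌊430/57⌋ − ⌊430/114⌋ = 136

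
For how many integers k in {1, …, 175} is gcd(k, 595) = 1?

113

595 = 5·7·17. Inclusion–exclusion on these primes:
175 − ⌊175/5⌋ − ⌊175/7⌋ − ⌊175/17⌋ + ⌊175/35⌋ + ⌊175/85⌋ + ⌊175/119⌋ − ⌊175/595⌋ = 113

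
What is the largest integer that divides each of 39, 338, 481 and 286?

39 = 3 · 13; 338 = 2 · 13²; 481 = 13 · 37; 286 = 2 · 11 · 13
gcd takes min exponent of each prime: 13 = 13

13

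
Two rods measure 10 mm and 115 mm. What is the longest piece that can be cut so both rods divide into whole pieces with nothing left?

Euclid: 115 = 11·10 + 5; 10 = 2·5 + 0. Last nonzero remainder: 5.

5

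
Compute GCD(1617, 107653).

Euclid: 107653 = 66·1617 + 931; 1617 = 1·931 + 686; 931 = 1·686 + 245; 686 = 2·245 + 196; 245 = 1·196 + 49; 196 = 4·49 + 0. Last nonzero remainder: 49.

49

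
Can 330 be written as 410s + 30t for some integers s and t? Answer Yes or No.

Yes

gcd(410, 30): 410 = 13·30 + 20; 30 = 1·20 + 10; 20 = 2·10 + 0 → 10
10 divides 330, so a solution exists.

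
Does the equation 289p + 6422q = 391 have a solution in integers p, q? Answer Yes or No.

By Bézout, 289p + 6422q = 391 has integer solutions iff gcd(289, 6422) | 391.
Euclid: 6422 = 22·289 + 64; 289 = 4·64 + 33; 64 = 1·33 + 31; 33 = 1·31 + 2; 31 = 15·2 + 1; 2 = 2·1 + 0. gcd = 1; 391 mod 1 = 0. Yes.

Yes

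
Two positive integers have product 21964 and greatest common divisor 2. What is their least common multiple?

gcd·lcm = product, so lcm = 21964/2 = 10982.

10982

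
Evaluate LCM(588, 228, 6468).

lcm(588, 228) = 588·228/gcd = 134064/12 = 11172
lcm(11172, 6468) = 11172·6468/gcd = 72260496/588 = 122892

122892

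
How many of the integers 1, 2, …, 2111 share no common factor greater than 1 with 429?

Prime factors of 429: 3, 11, 13. Count integers ≤ 2111 divisible by none of them.
By inclusion–exclusion: 2111 − ⌊2111/3⌋ − ⌊2111/11⌋ − ⌊2111/13⌋ + ⌊2111/33⌋ + ⌊2111/39⌋ + ⌊2111/143⌋ − ⌊2111/429⌋ = 1182.

1182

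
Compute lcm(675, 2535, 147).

675 = 3³ · 5²; 2535 = 3 · 5 · 13²; 147 = 3 · 7²
lcm takes max exponent of each prime: 3³ · 5² · 7² · 13² = 5589675

5589675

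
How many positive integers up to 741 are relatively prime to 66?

66 = 2·3·11. Inclusion–exclusion on these primes:
741 − ⌊741/2⌋ − ⌊741/3⌋ − ⌊741/11⌋ + ⌊741/6⌋ + ⌊741/22⌋ + ⌊741/33⌋ − ⌊741/66⌋ = 224

224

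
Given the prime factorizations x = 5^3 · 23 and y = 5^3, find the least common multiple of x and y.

max exponent per prime: 5^3 · 23 = 2875

2875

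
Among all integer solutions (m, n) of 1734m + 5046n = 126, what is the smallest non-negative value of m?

Euclid: 5046 = 2·1734 + 1578; 1734 = 1·1578 + 156; 1578 = 10·156 + 18; 156 = 8·18 + 12; 18 = 1·12 + 6; 12 = 2·6 + 0 → gcd = 6; 126 = 6·21.
Back-substitution yields 1734·(-291) + 5046·(100) = 6, so one solution is m = -291·21 = -6111, n = 100·21 = 2100.
Solutions in m differ by 5046/6 = 841; the one in [0, 841) is -6111 mod 841 = 617.

617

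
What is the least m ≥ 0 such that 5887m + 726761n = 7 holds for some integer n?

16666

Euclid: 726761 = 123·5887 + 2660; 5887 = 2·2660 + 567; 2660 = 4·567 + 392; 567 = 1·392 + 175; 392 = 2·175 + 42; 175 = 4·42 + 7; 42 = 6·7 + 0 → gcd = 7; 7 = 7·1.
Back-substitution yields 5887·(16666) + 726761·(-135) = 7, so one solution is m = 16666·1 = 16666, n = -135·1 = -135.
Solutions in m differ by 726761/7 = 103823; the one in [0, 103823) is 16666 mod 103823 = 16666.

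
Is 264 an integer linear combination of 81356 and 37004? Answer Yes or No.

By Bézout, 81356p + 37004q = 264 has integer solutions iff gcd(81356, 37004) | 264.
Euclid: 81356 = 2·37004 + 7348; 37004 = 5·7348 + 264; 7348 = 27·264 + 220; 264 = 1·220 + 44; 220 = 5·44 + 0. gcd = 44; 264 mod 44 = 0. Yes.

Yes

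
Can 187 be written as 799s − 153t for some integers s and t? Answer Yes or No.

By Bézout, 799s − 153t = 187 has integer solutions iff gcd(799, 153) | 187.
Euclid: 799 = 5·153 + 34; 153 = 4·34 + 17; 34 = 2·17 + 0. gcd = 17; 187 mod 17 = 0. Yes.

Yes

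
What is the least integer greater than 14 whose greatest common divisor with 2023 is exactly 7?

21

2023 = 7·289. Any m with gcd(m, 2023) = 7 is a multiple of 7, say 7s, with s coprime to 289.
Need s > 14/7, so s ≥ 3. First s ≥ 3 with gcd(s, 289) = 1 is s = 3. Thus m = 7·3 = 21.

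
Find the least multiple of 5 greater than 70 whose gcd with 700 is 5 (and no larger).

700 = 5·140. Any k with gcd(k, 700) = 5 is a multiple of 5, say 5s, with s coprime to 140.
Need s > 70/5, so s ≥ 15. First s ≥ 15 with gcd(s, 140) = 1 is s = 17. Thus k = 5·17 = 85.

85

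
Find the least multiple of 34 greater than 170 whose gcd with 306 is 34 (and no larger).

238

306 = 34·9. Any x with gcd(x, 306) = 34 is a multiple of 34, say 34s, with s coprime to 9.
Need s > 170/34, so s ≥ 6. First s ≥ 6 with gcd(s, 9) = 1 is s = 7. Thus x = 34·7 = 238.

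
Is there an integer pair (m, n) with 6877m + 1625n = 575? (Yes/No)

No

By Bézout, 6877m + 1625n = 575 has integer solutions iff gcd(6877, 1625) | 575.
Euclid: 6877 = 4·1625 + 377; 1625 = 4·377 + 117; 377 = 3·117 + 26; 117 = 4·26 + 13; 26 = 2·13 + 0. gcd = 13; 575 mod 13 = 3. No.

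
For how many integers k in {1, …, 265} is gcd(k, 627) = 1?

153

Prime factors of 627: 3, 11, 19. Count integers ≤ 265 divisible by none of them.
By inclusion–exclusion: 265 − ⌊265/3⌋ − ⌊265/11⌋ − ⌊265/19⌋ + ⌊265/33⌋ + ⌊265/57⌋ + ⌊265/209⌋ − ⌊265/627⌋ = 153.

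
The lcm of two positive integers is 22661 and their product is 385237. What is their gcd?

gcd·lcm = product, so gcd = 385237/22661 = 17.

17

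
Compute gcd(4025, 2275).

4025 = 5² · 7 · 23
2275 = 5² · 7 · 13
Common: 5² · 7 = 175

175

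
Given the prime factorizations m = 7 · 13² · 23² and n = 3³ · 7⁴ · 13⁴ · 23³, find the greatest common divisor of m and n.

min exponent per shared prime: 7 · 13² · 23² = 625807

625807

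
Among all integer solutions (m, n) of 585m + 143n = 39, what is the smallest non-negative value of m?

Reduce mod 143: 585m ≡ 39 (mod 143). With g = gcd(585, 143) = 13 dividing 39, divide through: 45m ≡ 3 (mod 11).
Since gcd(45, 11) = 1, m ≡ 3·(45)⁻¹ ≡ 3 (mod 11). Smallest non-negative: 3.

3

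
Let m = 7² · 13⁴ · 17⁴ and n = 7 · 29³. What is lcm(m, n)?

2850750232835141

max exponent per prime: 7² · 13⁴ · 17⁴ · 29³ = 2850750232835141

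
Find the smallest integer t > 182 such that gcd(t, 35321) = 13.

35321 = 13·2717. Any t with gcd(t, 35321) = 13 is a multiple of 13, say 13s, with s coprime to 2717.
Need s > 182/13, so s ≥ 15. First s ≥ 15 with gcd(s, 2717) = 1 is s = 15. Thus t = 13·15 = 195.

195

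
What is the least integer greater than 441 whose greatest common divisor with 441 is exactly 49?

Multiples of 49 above 441: 49·10, 49·11, … . Need the cofactor coprime to 441/49 = 9.
Checking s = 10, 11, … the first with gcd(s, 9) = 1 is s = 10, giving 490.

490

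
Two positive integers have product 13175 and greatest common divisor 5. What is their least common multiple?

2635

Since gcd(a,b)·lcm(a,b) = ab, lcm = 13175/5 = 2635.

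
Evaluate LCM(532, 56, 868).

32984

lcm(532, 56) = 532·56/gcd = 29792/28 = 1064
lcm(1064, 868) = 1064·868/gcd = 923552/28 = 32984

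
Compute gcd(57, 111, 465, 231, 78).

gcd(57, 111): 111 = 1·57 + 54; 57 = 1·54 + 3; 54 = 18·3 + 0 → 3
gcd(3, 465): 465 = 155·3 + 0 → 3
gcd(3, 231): 231 = 77·3 + 0 → 3
gcd(3, 78): 78 = 26·3 + 0 → 3

3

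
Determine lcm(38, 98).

gcd first: 98 = 2·38 + 22; 38 = 1·22 + 16; 22 = 1·16 + 6; 16 = 2·6 + 4; 6 = 1·4 + 2; 4 = 2·2 + 0 → gcd = 2
lcm = 38·98/gcd = 3724/2 = 1862

1862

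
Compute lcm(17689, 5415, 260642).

191571870

17689 = 7² · 19²; 5415 = 3 · 5 · 19²; 260642 = 2 · 19⁴
lcm takes max exponent of each prime: 2 · 3 · 5 · 7² · 19⁴ = 191571870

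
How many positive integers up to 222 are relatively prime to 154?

86

Prime factors of 154: 2, 7, 11. Count integers ≤ 222 divisible by none of them.
By inclusion–exclusion: 222 − ⌊222/2⌋ − ⌊222/7⌋ − ⌊222/11⌋ + ⌊222/14⌋ + ⌊222/22⌋ + ⌊222/77⌋ − ⌊222/154⌋ = 86.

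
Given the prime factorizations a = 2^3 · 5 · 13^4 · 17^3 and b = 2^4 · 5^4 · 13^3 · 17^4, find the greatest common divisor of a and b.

min exponent per shared prime: 2^3 · 5 · 13^3 · 17^3 = 431754440

431754440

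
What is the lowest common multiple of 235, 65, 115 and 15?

lcm(235, 65) = 235·65/gcd = 15275/5 = 3055
lcm(3055, 115) = 3055·115/gcd = 351325/5 = 70265
lcm(70265, 15) = 70265·15/gcd = 1053975/5 = 210795

210795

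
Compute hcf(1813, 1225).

Euclid: 1813 = 1·1225 + 588; 1225 = 2·588 + 49; 588 = 12·49 + 0. Last nonzero remainder: 49.

49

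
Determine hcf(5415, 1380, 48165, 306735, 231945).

15

5415 = 3 · 5 · 19²; 1380 = 2² · 3 · 5 · 23; 48165 = 3 · 5 · 13² · 19; 306735 = 3 · 5 · 11² · 13²; 231945 = 3 · 5 · 7 · 47²
gcd takes min exponent of each prime: 3 · 5 = 15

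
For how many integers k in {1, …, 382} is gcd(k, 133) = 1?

Prime factors of 133: 7, 19. Count integers ≤ 382 divisible by none of them.
By inclusion–exclusion: 382 − ⌊382/7⌋ − ⌊382/19⌋ + ⌊382/133⌋ = 310.

310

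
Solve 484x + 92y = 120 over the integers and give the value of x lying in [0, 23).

Euclid: 484 = 5·92 + 24; 92 = 3·24 + 20; 24 = 1·20 + 4; 20 = 5·4 + 0 → gcd = 4; 120 = 4·30.
Back-substitution yields 484·(4) + 92·(-21) = 4, so one solution is x = 4·30 = 120, y = -21·30 = -630.
Solutions in x differ by 92/4 = 23; the one in [0, 23) is 120 mod 23 = 5.

5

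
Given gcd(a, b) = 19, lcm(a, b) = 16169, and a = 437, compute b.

a·b = gcd·lcm = 19·16169 = 307211, so b = 307211/437 = 703.

703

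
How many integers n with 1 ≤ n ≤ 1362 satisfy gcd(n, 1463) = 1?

Prime factors of 1463: 7, 11, 19. Count integers ≤ 1362 divisible by none of them.
By inclusion–exclusion: 1362 − ⌊1362/7⌋ − ⌊1362/11⌋ − ⌊1362/19⌋ + ⌊1362/77⌋ + ⌊1362/133⌋ + ⌊1362/209⌋ − ⌊1362/1463⌋ = 1007.

1007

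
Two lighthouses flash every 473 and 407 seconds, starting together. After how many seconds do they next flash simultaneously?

473 = 11 · 43; 407 = 11 · 37
max exponents: 11 · 37 · 43 = 17501

17501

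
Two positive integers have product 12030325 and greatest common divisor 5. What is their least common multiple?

2406065

For any two positive integers, gcd × lcm equals their product. Hence lcm = 12030325 / 5 = 2406065.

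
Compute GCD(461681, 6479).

461681 = 11 · 19 · 47²
6479 = 11 · 19 · 31
Common: 11 · 19 = 209

209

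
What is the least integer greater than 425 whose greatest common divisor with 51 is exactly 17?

442

gcd(a, 51) = 17 forces 17 | a; write a = 17s. Then gcd(17s, 17·3) = 17·gcd(s, 3), so need gcd(s, 3) = 1.
17s > 425 gives s ≥ 26. The least s ≥ 26 coprime to 3 is 26, so a = 17·26 = 442.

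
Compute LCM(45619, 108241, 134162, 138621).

780562832836542

45619 = 7⁴ · 19; 108241 = 7² · 47²; 134162 = 2 · 7² · 37²; 138621 = 3 · 7² · 23 · 41
lcm takes max exponent of each prime: 2 · 3 · 7⁴ · 19 · 23 · 37² · 41 · 47² = 780562832836542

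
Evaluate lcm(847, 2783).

19481

847 = 7 · 11²; 2783 = 11² · 23
max exponents: 7 · 11² · 23 = 19481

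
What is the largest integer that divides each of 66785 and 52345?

1805

Euclid: 66785 = 1·52345 + 14440; 52345 = 3·14440 + 9025; 14440 = 1·9025 + 5415; 9025 = 1·5415 + 3610; 5415 = 1·3610 + 1805; 3610 = 2·1805 + 0. Last nonzero remainder: 1805.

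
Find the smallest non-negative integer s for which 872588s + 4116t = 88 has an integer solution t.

gcd(872588, 4116) = 4 (Euclid: 872588 = 211·4116 + 4112; 4116 = 1·4112 + 4; 4112 = 1028·4 + 0), and 4 | 88.
Extended Euclid: 872588·(-1) + 4116·(212) = 4. Scale by 22: s₀ = -22.
General solution s = s₀ + 1029k; reducing mod 1029 gives s = 1007 (and t = -213483).

1007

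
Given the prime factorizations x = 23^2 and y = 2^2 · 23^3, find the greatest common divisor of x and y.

min exponent per shared prime: 23^2 = 529

529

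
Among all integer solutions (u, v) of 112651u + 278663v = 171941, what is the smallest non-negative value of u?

4

Reduce mod 278663: 112651u ≡ 171941 (mod 278663). With g = gcd(112651, 278663) = 5929 dividing 171941, divide through: 19u ≡ 29 (mod 47).
Since gcd(19, 47) = 1, u ≡ 29·(19)⁻¹ ≡ 4 (mod 47). Smallest non-negative: 4.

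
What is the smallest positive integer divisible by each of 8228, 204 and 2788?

lcm(8228, 204) = 8228·204/gcd = 1678512/68 = 24684
lcm(24684, 2788) = 24684·2788/gcd = 68818992/68 = 1012044

1012044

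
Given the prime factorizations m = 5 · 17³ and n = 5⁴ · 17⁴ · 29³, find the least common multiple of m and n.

max exponent per prime: 5⁴ · 17⁴ · 29³ = 1273121043125

1273121043125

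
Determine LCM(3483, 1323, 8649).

3483 = 3⁴ · 43; 1323 = 3³ · 7²; 8649 = 3² · 31²
lcm takes max exponent of each prime: 3⁴ · 7² · 31² · 43 = 164010987

164010987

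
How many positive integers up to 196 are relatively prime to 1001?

141

Prime factors of 1001: 7, 11, 13. Count integers ≤ 196 divisible by none of them.
By inclusion–exclusion: 196 − ⌊196/7⌋ − ⌊196/11⌋ − ⌊196/13⌋ + ⌊196/77⌋ + ⌊196/91⌋ + ⌊196/143⌋ − ⌊196/1001⌋ = 141.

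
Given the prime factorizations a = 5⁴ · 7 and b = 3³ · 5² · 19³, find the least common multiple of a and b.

810219375

max exponent per prime: 3³ · 5⁴ · 7 · 19³ = 810219375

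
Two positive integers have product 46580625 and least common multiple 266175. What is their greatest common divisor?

175

gcd·lcm = product, so gcd = 46580625/266175 = 175.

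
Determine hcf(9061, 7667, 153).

gcd(9061, 7667): 9061 = 1·7667 + 1394; 7667 = 5·1394 + 697; 1394 = 2·697 + 0 → 697
gcd(697, 153): 697 = 4·153 + 85; 153 = 1·85 + 68; 85 = 1·68 + 17; 68 = 4·17 + 0 → 17

17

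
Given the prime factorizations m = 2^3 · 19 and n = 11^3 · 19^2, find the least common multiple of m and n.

3843928

max exponent per prime: 2^3 · 11^3 · 19^2 = 3843928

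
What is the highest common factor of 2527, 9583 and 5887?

gcd(2527, 9583): 9583 = 3·2527 + 2002; 2527 = 1·2002 + 525; 2002 = 3·525 + 427; 525 = 1·427 + 98; 427 = 4·98 + 35; 98 = 2·35 + 28; 35 = 1·28 + 7; 28 = 4·7 + 0 → 7
gcd(7, 5887): 5887 = 841·7 + 0 → 7

7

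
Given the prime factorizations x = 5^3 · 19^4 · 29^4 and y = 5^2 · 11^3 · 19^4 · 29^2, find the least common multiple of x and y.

15335377243066375

max exponent per prime: 5^3 · 11^3 · 19^4 · 29^4 = 15335377243066375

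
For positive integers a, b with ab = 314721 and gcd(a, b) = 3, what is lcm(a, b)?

gcd·lcm = product, so lcm = 314721/3 = 104907.

104907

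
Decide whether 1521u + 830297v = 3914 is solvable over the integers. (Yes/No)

gcd(1521, 830297): 830297 = 545·1521 + 1352; 1521 = 1·1352 + 169; 1352 = 8·169 + 0 → 169
169 does not divide 3914, so a solution does not exist.

No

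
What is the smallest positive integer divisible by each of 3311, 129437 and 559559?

940618679

lcm(3311, 129437) = 3311·129437/gcd = 428565907/77 = 5565791
lcm(5565791, 559559) = 5565791·559559/gcd = 3114388446169/3311 = 940618679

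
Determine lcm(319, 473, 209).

260623

lcm(319, 473) = 319·473/gcd = 150887/11 = 13717
lcm(13717, 209) = 13717·209/gcd = 2866853/11 = 260623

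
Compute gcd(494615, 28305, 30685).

gcd(494615, 28305): 494615 = 17·28305 + 13430; 28305 = 2·13430 + 1445; 13430 = 9·1445 + 425; 1445 = 3·425 + 170; 425 = 2·170 + 85; 170 = 2·85 + 0 → 85
gcd(85, 30685): 30685 = 361·85 + 0 → 85

85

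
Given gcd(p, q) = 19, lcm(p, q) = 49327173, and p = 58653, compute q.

15979

Using pq = gcd(p,q)·lcm(p,q) = 19·49327173 = 937216287, we get q = 937216287/58653 = 15979.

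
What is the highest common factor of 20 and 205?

20 = 2² · 5
205 = 5 · 41
Common: 5 = 5

5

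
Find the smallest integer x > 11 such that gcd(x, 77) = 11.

22

gcd(x, 77) = 11 forces 11 | x; write x = 11s. Then gcd(11s, 11·7) = 11·gcd(s, 7), so need gcd(s, 7) = 1.
11s > 11 gives s ≥ 2. The least s ≥ 2 coprime to 7 is 2, so x = 11·2 = 22.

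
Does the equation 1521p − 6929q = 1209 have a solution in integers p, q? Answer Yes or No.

gcd(1521, 6929): 6929 = 4·1521 + 845; 1521 = 1·845 + 676; 845 = 1·676 + 169; 676 = 4·169 + 0 → 169
169 does not divide 1209, so a solution does not exist.

No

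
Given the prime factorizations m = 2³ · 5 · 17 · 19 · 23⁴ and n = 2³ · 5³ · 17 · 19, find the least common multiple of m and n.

90388643000

max exponent per prime: 2³ · 5³ · 17 · 19 · 23⁴ = 90388643000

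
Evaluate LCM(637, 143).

637 = 7² · 13; 143 = 11 · 13
max exponents: 7² · 11 · 13 = 7007

7007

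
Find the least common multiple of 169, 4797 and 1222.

169 = 13²; 4797 = 3² · 13 · 41; 1222 = 2 · 13 · 47
lcm takes max exponent of each prime: 2 · 3² · 13² · 41 · 47 = 5861934

5861934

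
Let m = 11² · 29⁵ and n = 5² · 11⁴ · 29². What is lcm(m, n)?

max exponent per prime: 5² · 11⁴ · 29⁵ = 7507593312725

7507593312725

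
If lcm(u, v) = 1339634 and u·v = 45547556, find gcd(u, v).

From gcd × lcm = uv: gcd = 45547556 / 1339634 = 34.

34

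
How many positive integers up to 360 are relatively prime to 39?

222

Prime factors of 39: 3, 13. Count integers ≤ 360 divisible by none of them.
By inclusion–exclusion: 360 − ⌊360/3⌋ − ⌊360/13⌋ + ⌊360/39⌋ = 222.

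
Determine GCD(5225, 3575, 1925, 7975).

275

gcd(5225, 3575): 5225 = 1·3575 + 1650; 3575 = 2·1650 + 275; 1650 = 6·275 + 0 → 275
gcd(275, 1925): 1925 = 7·275 + 0 → 275
gcd(275, 7975): 7975 = 29·275 + 0 → 275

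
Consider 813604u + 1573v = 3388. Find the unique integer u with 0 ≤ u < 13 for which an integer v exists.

Reduce mod 1573: 813604u ≡ 3388 (mod 1573). With g = gcd(813604, 1573) = 121 dividing 3388, divide through: 6724u ≡ 28 (mod 13).
Since gcd(6724, 13) = 1, u ≡ 28·(6724)⁻¹ ≡ 5 (mod 13). Smallest non-negative: 5.

5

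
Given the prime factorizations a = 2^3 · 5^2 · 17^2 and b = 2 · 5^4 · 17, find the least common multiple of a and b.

1445000

max exponent per prime: 2^3 · 5^4 · 17^2 = 1445000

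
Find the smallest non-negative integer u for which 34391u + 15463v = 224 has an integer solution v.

Euclid: 34391 = 2·15463 + 3465; 15463 = 4·3465 + 1603; 3465 = 2·1603 + 259; 1603 = 6·259 + 49; 259 = 5·49 + 14; 49 = 3·14 + 7; 14 = 2·7 + 0 → gcd = 7; 224 = 7·32.
Back-substitution yields 34391·(-955) + 15463·(2124) = 7, so one solution is u = -955·32 = -30560, v = 2124·32 = 67968.
Solutions in u differ by 15463/7 = 2209; the one in [0, 2209) is -30560 mod 2209 = 366.

366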